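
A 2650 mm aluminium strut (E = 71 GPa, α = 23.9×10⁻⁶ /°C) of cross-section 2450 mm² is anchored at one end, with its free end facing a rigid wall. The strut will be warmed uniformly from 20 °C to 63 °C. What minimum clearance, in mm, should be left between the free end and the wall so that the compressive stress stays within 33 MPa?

g ≈ 1.49 mm

Free expansion if unrestrained: δ_free = αΔT L = 23.9×10⁻⁶ × 43 × 2650 = 2.723 mm.
A stress of 33 MPa corresponds to the wall pushing the strut back by σL/E = 33×2650/(71×10³) = 1.232 mm.
The gap must absorb the remainder: g_min = 2.723 − 1.232 = 1.492 mm.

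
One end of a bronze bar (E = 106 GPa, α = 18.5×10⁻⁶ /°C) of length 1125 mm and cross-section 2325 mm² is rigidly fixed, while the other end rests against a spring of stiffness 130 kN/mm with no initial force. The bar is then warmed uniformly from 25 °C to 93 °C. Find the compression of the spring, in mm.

If the spring were absent the bar would lengthen by αΔT L = 18.5×10⁻⁶ × 68 × 1125 = 1.415 mm.
Let P be the compressive force at the spring. The bar shortens elastically by PL/(AE) and the spring compresses by P/k; together these equal δ_free.
So P = δ_free / [L/(AE) + 1/k] = 1.415 / [ 1125/(2325×106×10³) + 1/(130×10³) ].
P = 1.415 / 1.226×10⁻⁵ = 115500 N.
Spring compression = P/k = 115500/(130×10³) = 0.8882 mm.

δ ≈ 0.888 mm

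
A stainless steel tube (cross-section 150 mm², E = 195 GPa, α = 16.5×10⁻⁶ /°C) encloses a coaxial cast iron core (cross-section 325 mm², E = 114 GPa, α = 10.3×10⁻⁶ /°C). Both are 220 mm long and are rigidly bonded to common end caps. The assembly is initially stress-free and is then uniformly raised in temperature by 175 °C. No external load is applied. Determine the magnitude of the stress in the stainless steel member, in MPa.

Both members must finish at the same length. With the larger α, the stainless steel tends to over-expand; the plates restrain it, putting the stainless steel in compression and the cast iron in tension. With no external load the two internal forces are equal and opposite, magnitude P.
Setting the final lengths equal and cancelling L: (α₁ − α₂)ΔT = P/(A₁E₁) + P/(A₂E₂).
|α₁ − α₂|·ΔT = 6.2×10⁻⁶ × 175 = 0.001085.
1/(A₁E₁) + 1/(A₂E₂) = 1/(150×195×10³) + 1/(325×114×10³) = 6.118×10⁻⁸ N⁻¹.
So P = 0.001085 / 6.118×10⁻⁸ = 17.73 kN.
σ_{stainless steel} = P/A₁ = 17730/150 = 118.2 MPa, compressive.

σ ≈ 118 MPa (compressive)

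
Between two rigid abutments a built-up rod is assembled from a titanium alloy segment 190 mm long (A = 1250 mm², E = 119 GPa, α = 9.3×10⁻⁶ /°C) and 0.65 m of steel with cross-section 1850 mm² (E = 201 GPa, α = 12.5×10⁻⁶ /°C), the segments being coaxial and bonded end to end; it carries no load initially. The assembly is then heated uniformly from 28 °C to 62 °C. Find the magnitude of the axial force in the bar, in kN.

P ≈ 111 kN (compressive)

With the walls removed the bar would change length by δ_free = Σ αᵢΔT Lᵢ = 9.3×10⁻⁶×34×190 + 12.5×10⁻⁶×34×650 = 0.3363 mm.
The rigid supports impose zero overall length change; the single axial force P common to all segments must satisfy P Σ Lᵢ/(AᵢEᵢ) = δ_free.
The series flexibility is Σ Lᵢ/(AᵢEᵢ) = 190/(1250×119×10³) + 650/(1850×201×10³) = 3.025×10⁻⁶ mm/N.
P = 0.3363 / 3.025×10⁻⁶ = 111200 N = 111.2 kN, compressive.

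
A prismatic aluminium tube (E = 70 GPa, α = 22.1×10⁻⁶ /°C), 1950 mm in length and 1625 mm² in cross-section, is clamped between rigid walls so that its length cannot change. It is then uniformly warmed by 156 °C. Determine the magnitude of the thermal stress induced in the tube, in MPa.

With length fixed, the mechanical strain must cancel the thermal strain αΔT = 22.1×10⁻⁶ × 156 = 3447.6×10⁻⁶.
σ = EαΔT = 70×10³ × 22.1×10⁻⁶ × 156 = 241.3 MPa (compressive; the tube is trying to expand).

σ ≈ 241 MPa (compressive)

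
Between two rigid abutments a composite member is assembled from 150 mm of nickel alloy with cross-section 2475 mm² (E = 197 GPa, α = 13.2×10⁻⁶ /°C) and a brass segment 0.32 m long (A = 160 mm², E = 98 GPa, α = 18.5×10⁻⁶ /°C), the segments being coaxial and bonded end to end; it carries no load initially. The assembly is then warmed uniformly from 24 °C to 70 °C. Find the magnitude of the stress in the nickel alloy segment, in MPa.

Free thermal expansion of the whole bar: Σ αᵢΔT Lᵢ = 13.2×10⁻⁶×46×150 + 18.5×10⁻⁶×46×320 = 0.3634 mm.
The walls prevent any net length change, so an axial force P (same in every segment) develops. Compatibility: P · Σ Lᵢ/(AᵢEᵢ) = δ_free.
Σ Lᵢ/(AᵢEᵢ) = 150/(2475×197×10³) + 320/(160×98×10³) = 2.072×10⁻⁵ mm/N.
P = 0.3634 / 2.072×10⁻⁵ = 17540 N = 17.54 kN, compressive.
σ_{nickel alloy} = P / A = 17540 / 2475 = 7.088 MPa.

σ ≈ 7.09 MPa (compressive)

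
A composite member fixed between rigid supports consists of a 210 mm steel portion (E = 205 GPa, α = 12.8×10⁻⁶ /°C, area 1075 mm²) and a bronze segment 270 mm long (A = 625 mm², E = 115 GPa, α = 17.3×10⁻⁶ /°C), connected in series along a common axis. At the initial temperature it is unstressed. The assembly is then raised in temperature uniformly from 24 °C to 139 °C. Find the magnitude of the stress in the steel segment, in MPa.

Free thermal expansion of the whole bar: Σ αᵢΔT Lᵢ = 12.8×10⁻⁶×115×210 + 17.3×10⁻⁶×115×270 = 0.8463 mm.
Since the ends are fixed, an axial force P builds up, equal in every segment, with P · Σ Lᵢ/(AᵢEᵢ) = δ_free.
Σ Lᵢ/(AᵢEᵢ) = 210/(1075×205×10³) + 270/(625×115×10³) = 4.709×10⁻⁶ mm/N.
So P = 0.8463 / 4.709×10⁻⁶ = 179.7 kN, compressive.
σ_{steel} = P / A = 179700 / 1075 = 167.2 MPa.

σ ≈ 167 MPa (compressive)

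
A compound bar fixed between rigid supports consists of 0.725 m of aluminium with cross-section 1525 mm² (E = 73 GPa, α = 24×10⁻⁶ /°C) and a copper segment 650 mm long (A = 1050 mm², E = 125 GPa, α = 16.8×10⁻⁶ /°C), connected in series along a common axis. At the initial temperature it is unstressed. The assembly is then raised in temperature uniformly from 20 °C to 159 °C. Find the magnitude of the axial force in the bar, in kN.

P ≈ 343 kN (compressive)

With the walls removed the bar would change length by δ_free = Σ αᵢΔT Lᵢ = 24×10⁻⁶×139×725 + 16.8×10⁻⁶×139×650 = 3.936 mm.
The walls prevent any net length change, so an axial force P (same in every segment) develops. Compatibility: P · Σ Lᵢ/(AᵢEᵢ) = δ_free.
Σ Lᵢ/(AᵢEᵢ) = 725/(1525×73×10³) + 650/(1050×125×10³) = 1.146×10⁻⁵ mm/N.
So P = 3.936 / 1.146×10⁻⁵ = 343.4 kN, compressive.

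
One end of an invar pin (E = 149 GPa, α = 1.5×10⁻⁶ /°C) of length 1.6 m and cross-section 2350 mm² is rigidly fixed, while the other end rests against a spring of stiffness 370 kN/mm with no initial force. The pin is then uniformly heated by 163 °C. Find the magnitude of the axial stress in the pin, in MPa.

If the spring were absent the pin would lengthen by αΔT L = 1.5×10⁻⁶ × 163 × 1600 = 0.3912 mm.
With a force P in the spring, the elastic change of the pin is PL/(AE) and that of the spring is P/k; compatibility requires their sum to equal δ_free.
P [ L/(AE) + 1/k ] = δ_free → P [ 1600/(2350×149×10³) + 1/(370×10³) ] = 0.3912.
P = 0.3912 / 7.272×10⁻⁶ = 53790 N.
σ = P/A = 53790/2350 = 22.89 MPa.

σ ≈ 22.9 MPa (compressive)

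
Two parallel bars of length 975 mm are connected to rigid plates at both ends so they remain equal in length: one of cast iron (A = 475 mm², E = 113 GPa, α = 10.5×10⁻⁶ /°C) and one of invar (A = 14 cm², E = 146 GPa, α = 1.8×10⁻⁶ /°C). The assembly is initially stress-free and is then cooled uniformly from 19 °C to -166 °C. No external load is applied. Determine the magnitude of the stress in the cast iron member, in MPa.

σ ≈ 144 MPa (tensile)

Equilibrium of a rigid end plate with no external load gives equal and opposite internal forces ±P in the two members. Since α_{cast iron} > α_{invar}, cooling drives the cast iron into tension and the invar into compression.
Setting the final lengths equal and cancelling L: (α₁ − α₂)ΔT = P/(A₁E₁) + P/(A₂E₂).
|α₁ − α₂|·ΔT = 8.7×10⁻⁶ × 185 = 0.00161.
1/(A₁E₁) + 1/(A₂E₂) = 1/(475×113×10³) + 1/(1400×146×10³) = 2.352×10⁻⁸ N⁻¹.
P = 0.00161 / 2.352×10⁻⁸ = 68420 N = 68.42 kN.
σ_{cast iron} = P/A₁ = 68420/475 = 144 MPa, tensile.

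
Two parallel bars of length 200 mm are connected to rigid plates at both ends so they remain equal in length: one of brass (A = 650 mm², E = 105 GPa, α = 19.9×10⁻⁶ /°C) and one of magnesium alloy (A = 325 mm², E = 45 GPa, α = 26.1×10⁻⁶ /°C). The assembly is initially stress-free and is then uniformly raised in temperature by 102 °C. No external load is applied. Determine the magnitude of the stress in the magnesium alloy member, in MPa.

The magnesium alloy has the larger α, so on heating it would change length more than the brass if both were free. The rigid plates force a common final length, so the magnesium alloy is put into compression and the brass into tension, with equal and opposite forces P (no external load).
Compatibility of the two members (thermal + elastic change equal): (α₁ − α₂)ΔT = P·[1/(A₁E₁) + 1/(A₂E₂)].
|α₁ − α₂|·ΔT = 6.2×10⁻⁶ × 102 = 0.0006324.
1/(A₁E₁) + 1/(A₂E₂) = 1/(650×105×10³) + 1/(325×45×10³) = 8.303×10⁻⁸ N⁻¹.
P = 0.0006324 / 8.303×10⁻⁸ = 7617 N = 7.617 kN.
σ_{magnesium alloy} = P/A₂ = 7617/325 = 23.44 MPa, compressive.

σ ≈ 23.4 MPa (compressive)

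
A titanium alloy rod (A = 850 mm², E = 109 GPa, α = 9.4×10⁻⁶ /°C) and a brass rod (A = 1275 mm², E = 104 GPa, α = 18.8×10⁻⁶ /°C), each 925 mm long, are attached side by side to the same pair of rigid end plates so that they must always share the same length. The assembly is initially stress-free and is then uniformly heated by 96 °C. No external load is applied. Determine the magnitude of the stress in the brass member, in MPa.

σ ≈ 38.6 MPa (compressive)

Equilibrium of a rigid end plate with no external load gives equal and opposite internal forces ±P in the two members. Since α_{brass} > α_{titanium alloy}, heating drives the brass into compression and the titanium alloy into tension.
Compatibility of the two members (thermal + elastic change equal): (α₁ − α₂)ΔT = P·[1/(A₁E₁) + 1/(A₂E₂)].
|α₁ − α₂|·ΔT = 9.4×10⁻⁶ × 96 = 0.0009024.
1/(A₁E₁) + 1/(A₂E₂) = 1/(850×109×10³) + 1/(1275×104×10³) = 1.833×10⁻⁸ N⁻¹.
So P = 0.0009024 / 1.833×10⁻⁸ = 49.22 kN.
σ_{brass} = P/A₂ = 49220/1275 = 38.6 MPa, compressive.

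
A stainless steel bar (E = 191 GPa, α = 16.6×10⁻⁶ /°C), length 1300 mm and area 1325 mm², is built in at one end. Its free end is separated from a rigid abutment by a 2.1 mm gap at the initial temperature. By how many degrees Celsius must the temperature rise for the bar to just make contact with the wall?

The gap closes when αΔT L = 2.1 mm, since the bar is still unstressed at that instant.
ΔT = 2.1 / (16.6×10⁻⁶ × 1300) = 97.31 °C.

ΔT ≈ 97.3 °C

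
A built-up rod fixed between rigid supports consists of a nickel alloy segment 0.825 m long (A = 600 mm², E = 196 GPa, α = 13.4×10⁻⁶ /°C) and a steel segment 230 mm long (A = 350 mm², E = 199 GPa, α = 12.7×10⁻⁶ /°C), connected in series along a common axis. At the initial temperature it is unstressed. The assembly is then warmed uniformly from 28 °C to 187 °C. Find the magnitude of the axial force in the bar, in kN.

P ≈ 215 kN (compressive)

If the supports were absent, the total length change would be Σ αᵢΔT Lᵢ = 13.4×10⁻⁶×159×825 + 12.7×10⁻⁶×159×230 = 2.222 mm.
The rigid supports impose zero overall length change; the single axial force P common to all segments must satisfy P Σ Lᵢ/(AᵢEᵢ) = δ_free.
Σ Lᵢ/(AᵢEᵢ) = 825/(600×196×10³) + 230/(350×199×10³) = 1.032×10⁻⁵ mm/N.
Hence P = δ_free / Σ(L/AE) = 2.222/1.032×10⁻⁵ = 215.4 kN (compressive).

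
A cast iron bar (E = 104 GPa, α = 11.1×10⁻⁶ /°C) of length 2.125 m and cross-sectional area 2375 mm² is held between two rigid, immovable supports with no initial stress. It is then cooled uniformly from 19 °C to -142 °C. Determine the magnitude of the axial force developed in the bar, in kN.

P ≈ 441 kN (tensile)

With zero net strain, σ = E·αΔT = 104 GPa × 11.1×10⁻⁶ × 161 = 185.9 MPa.
Then P = σA = 185.9 × 2375 mm² = 441.4 kN, tensile.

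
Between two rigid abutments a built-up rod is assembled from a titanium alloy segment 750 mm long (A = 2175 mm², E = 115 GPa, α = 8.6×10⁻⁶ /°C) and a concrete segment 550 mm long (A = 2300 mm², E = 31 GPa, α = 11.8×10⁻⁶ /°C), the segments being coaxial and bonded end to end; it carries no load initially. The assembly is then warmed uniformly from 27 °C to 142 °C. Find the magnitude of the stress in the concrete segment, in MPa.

With the walls removed the bar would change length by δ_free = Σ αᵢΔT Lᵢ = 8.6×10⁻⁶×115×750 + 11.8×10⁻⁶×115×550 = 1.488 mm.
The rigid supports impose zero overall length change; the single axial force P common to all segments must satisfy P Σ Lᵢ/(AᵢEᵢ) = δ_free.
Σ Lᵢ/(AᵢEᵢ) = 750/(2175×115×10³) + 550/(2300×31×10³) = 1.071×10⁻⁵ mm/N.
So P = 1.488 / 1.071×10⁻⁵ = 138.9 kN, compressive.
σ_{concrete} = P / A = 138900 / 2300 = 60.4 MPa.

σ ≈ 60.4 MPa (compressive)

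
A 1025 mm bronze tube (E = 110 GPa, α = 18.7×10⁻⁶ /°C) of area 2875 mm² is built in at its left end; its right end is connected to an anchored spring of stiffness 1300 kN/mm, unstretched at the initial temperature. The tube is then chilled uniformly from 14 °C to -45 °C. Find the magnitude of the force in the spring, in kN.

P ≈ 282 kN

If the spring were absent the tube would shorten by αΔT L = 18.7×10⁻⁶ × 59 × 1025 = 1.131 mm.
With a force P in the spring, the elastic change of the tube is PL/(AE) and that of the spring is P/k; compatibility requires their sum to equal δ_free.
So P = δ_free / [L/(AE) + 1/k] = 1.131 / [ 1025/(2875×110×10³) + 1/(1300×10³) ].
P = 1.131 / 4.01×10⁻⁶ = 282000 N.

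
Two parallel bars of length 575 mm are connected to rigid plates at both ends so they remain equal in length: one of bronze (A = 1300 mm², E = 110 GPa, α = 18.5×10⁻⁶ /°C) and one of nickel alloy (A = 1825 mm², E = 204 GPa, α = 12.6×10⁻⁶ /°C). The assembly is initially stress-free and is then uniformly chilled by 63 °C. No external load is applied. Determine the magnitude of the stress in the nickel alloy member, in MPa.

Equilibrium of a rigid end plate with no external load gives equal and opposite internal forces ±P in the two members. Since α_{bronze} > α_{nickel alloy}, cooling drives the bronze into tension and the nickel alloy into compression.
Setting the final lengths equal and cancelling L: (α₁ − α₂)ΔT = P/(A₁E₁) + P/(A₂E₂).
|α₁ − α₂|·ΔT = 5.9×10⁻⁶ × 63 = 0.0003717.
1/(A₁E₁) + 1/(A₂E₂) = 1/(1300×110×10³) + 1/(1825×204×10³) = 9.679×10⁻⁹ N⁻¹.
P = 0.0003717 / 9.679×10⁻⁹ = 38400 N = 38.4 kN.
σ_{nickel alloy} = P/A₂ = 38400/1825 = 21.04 MPa, compressive.

σ ≈ 21 MPa (compressive)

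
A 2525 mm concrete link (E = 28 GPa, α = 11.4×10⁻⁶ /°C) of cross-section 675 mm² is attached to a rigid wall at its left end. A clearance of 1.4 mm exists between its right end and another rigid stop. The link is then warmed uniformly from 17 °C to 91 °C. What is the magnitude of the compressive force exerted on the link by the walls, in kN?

If the wall were absent the link would grow by αΔT L = 11.4×10⁻⁶ × 74 × 2525 = 2.13 mm.
This exceeds the 1.4 mm gap, so the wall pushes back. The portion of expansion that must be recovered elastically is δ_free − gap = 2.13 − 1.4 = 0.7301 mm.
So σ = E(δ_free − g)/L = 28×10³ × 0.7301/2525 = 8.096 MPa.
P = σA = 8.096 × 675 = 5.465 kN.

P ≈ 5.46 kN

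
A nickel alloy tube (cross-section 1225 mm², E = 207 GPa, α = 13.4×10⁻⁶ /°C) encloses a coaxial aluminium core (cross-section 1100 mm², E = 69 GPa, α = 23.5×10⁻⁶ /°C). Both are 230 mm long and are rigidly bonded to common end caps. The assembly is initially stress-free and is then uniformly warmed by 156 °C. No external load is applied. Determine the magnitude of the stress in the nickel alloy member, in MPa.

Equilibrium of a rigid end plate with no external load gives equal and opposite internal forces ±P in the two members. Since α_{aluminium} > α_{nickel alloy}, heating drives the aluminium into compression and the nickel alloy into tension.
Compatibility of the two members (thermal + elastic change equal): (α₁ − α₂)ΔT = P·[1/(A₁E₁) + 1/(A₂E₂)].
|α₁ − α₂|·ΔT = 10.1×10⁻⁶ × 156 = 0.001576.
1/(A₁E₁) + 1/(A₂E₂) = 1/(1225×207×10³) + 1/(1100×69×10³) = 1.712×10⁻⁸ N⁻¹.
P = 0.001576 / 1.712×10⁻⁸ = 92040 N = 92.04 kN.
σ_{nickel alloy} = P/A₁ = 92040/1225 = 75.13 MPa, tensile.

σ ≈ 75.1 MPa (tensile)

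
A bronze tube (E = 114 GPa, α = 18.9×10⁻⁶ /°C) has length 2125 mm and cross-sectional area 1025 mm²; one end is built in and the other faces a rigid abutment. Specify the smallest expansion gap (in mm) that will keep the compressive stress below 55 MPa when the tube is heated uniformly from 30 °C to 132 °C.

With no wall the tube would lengthen by αΔT L = 18.9×10⁻⁶ × 102 × 2125 = 4.097 mm.
At the allowable stress the elastic shortening the wall may impose is σL/E = 55 × 2125 / (114×10³) = 1.025 mm.
So the gap has to take up the difference, g_min = δ_free − σL/E = 4.097 − 1.025 = 3.071 mm.

g ≈ 3.07 mm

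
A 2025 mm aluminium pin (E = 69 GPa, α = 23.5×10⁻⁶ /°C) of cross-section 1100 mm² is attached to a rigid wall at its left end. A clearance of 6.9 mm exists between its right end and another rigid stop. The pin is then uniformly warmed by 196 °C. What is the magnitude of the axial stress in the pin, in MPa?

σ ≈ 82.7 MPa (compressive)

If the wall were absent the pin would grow by αΔT L = 23.5×10⁻⁶ × 196 × 2025 = 9.327 mm.
After closing the 6.9 mm clearance, 9.327 − 6.9 = 2.427 mm of expansion remains to be suppressed by the wall.
That suppressed elongation corresponds to σ = E·Δ/L = 69×10³ × 2.427/2025 = 82.7 MPa.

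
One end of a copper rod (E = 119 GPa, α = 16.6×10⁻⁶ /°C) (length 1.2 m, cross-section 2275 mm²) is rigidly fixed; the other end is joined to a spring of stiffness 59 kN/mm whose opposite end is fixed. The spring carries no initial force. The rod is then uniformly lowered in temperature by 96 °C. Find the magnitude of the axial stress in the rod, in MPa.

σ ≈ 39.3 MPa (tensile)

Free thermal contraction: δ_free = αΔT L = 16.6×10⁻⁶ × 96 × 1200 = 1.912 mm.
Let P be the tensile force in the spring. The rod extends elastically by PL/(AE) and the spring stretches by P/k; together these equal δ_free.
So P = δ_free / [L/(AE) + 1/k] = 1.912 / [ 1200/(2275×119×10³) + 1/(59×10³) ].
P = 1.912 / 2.138×10⁻⁵ = 89440 N.
σ = P/A = 89440/2275 = 39.31 MPa.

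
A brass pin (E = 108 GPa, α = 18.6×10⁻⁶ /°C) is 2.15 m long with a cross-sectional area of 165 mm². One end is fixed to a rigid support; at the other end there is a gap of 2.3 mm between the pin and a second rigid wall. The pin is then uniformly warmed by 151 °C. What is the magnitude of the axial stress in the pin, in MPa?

σ ≈ 188 MPa (compressive)

Free thermal elongation = αΔT L = 18.6×10⁻⁶ × 151 × 2150 = 6.038 mm.
This exceeds the 2.3 mm gap, so the wall pushes back. The portion of expansion that must be recovered elastically is δ_free − gap = 6.038 − 2.3 = 3.738 mm.
Compatibility: PL/(AE) = 3.738 mm, so σ = P/A = E × (3.738/2150) = 187.8 MPa.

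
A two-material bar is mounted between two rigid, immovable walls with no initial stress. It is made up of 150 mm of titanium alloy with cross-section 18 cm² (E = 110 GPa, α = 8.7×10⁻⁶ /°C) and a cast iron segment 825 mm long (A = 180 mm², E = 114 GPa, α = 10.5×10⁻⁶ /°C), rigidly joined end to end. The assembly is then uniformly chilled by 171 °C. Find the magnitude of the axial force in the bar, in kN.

Free thermal contraction of the whole bar: Σ αᵢΔT Lᵢ = 8.7×10⁻⁶×171×150 + 10.5×10⁻⁶×171×825 = 1.704 mm.
Since the ends are fixed, an axial force P builds up, equal in every segment, with P · Σ Lᵢ/(AᵢEᵢ) = δ_free.
Σ Lᵢ/(AᵢEᵢ) = 150/(1800×110×10³) + 825/(180×114×10³) = 4.096×10⁻⁵ mm/N.
Hence P = δ_free / Σ(L/AE) = 1.704/4.096×10⁻⁵ = 41.61 kN (tensile).

P ≈ 41.6 kN (tensile)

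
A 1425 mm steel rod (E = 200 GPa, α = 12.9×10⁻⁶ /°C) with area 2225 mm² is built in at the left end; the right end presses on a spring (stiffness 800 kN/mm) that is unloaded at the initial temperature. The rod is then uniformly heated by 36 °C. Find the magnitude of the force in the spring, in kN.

P ≈ 149 kN

Free thermal expansion: δ_free = αΔT L = 12.9×10⁻⁶ × 36 × 1425 = 0.6618 mm.
Let P be the compressive force at the spring. The rod shortens elastically by PL/(AE) and the spring compresses by P/k; together these equal δ_free.
So P = δ_free / [L/(AE) + 1/k] = 0.6618 / [ 1425/(2225×200×10³) + 1/(800×10³) ].
P = 0.6618 / 4.452×10⁻⁶ = 148600 N.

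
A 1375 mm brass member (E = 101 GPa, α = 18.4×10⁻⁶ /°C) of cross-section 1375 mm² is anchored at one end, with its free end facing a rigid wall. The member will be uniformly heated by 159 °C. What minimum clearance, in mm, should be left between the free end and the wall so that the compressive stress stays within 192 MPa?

g ≈ 1.41 mm

With no wall the member would lengthen by αΔT L = 18.4×10⁻⁶ × 159 × 1375 = 4.023 mm.
A stress of 192 MPa corresponds to the wall pushing the member back by σL/E = 192×1375/(101×10³) = 2.614 mm.
So the gap has to take up the difference, g_min = δ_free − σL/E = 4.023 − 2.614 = 1.409 mm.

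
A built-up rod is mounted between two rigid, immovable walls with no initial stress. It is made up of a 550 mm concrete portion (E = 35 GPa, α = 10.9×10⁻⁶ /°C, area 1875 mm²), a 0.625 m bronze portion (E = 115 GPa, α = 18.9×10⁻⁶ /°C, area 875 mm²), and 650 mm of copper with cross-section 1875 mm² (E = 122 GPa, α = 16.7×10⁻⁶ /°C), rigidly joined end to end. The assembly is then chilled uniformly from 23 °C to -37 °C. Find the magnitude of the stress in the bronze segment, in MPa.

σ ≈ 113 MPa (tensile)

If the supports were absent, the total length change would be Σ αᵢΔT Lᵢ = 10.9×10⁻⁶×60×550 + 18.9×10⁻⁶×60×625 + 16.7×10⁻⁶×60×650 = 1.72 mm.
The walls prevent any net length change, so an axial force P (same in every segment) develops. Compatibility: P · Σ Lᵢ/(AᵢEᵢ) = δ_free.
Σ Lᵢ/(AᵢEᵢ) = 550/(1875×35×10³) + 625/(875×115×10³) + 650/(1875×122×10³) = 1.743×10⁻⁵ mm/N.
So P = 1.72 / 1.743×10⁻⁵ = 98.65 kN, tensile.
σ_{bronze} = P / A = 98650 / 875 = 112.7 MPa.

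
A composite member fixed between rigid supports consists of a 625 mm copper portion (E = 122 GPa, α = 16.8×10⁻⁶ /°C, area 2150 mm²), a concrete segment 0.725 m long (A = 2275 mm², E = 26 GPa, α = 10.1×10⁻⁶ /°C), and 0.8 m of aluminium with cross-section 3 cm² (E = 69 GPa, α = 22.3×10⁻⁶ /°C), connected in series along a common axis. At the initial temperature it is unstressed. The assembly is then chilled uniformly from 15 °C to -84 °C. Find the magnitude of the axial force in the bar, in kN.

Free thermal contraction of the whole bar: Σ αᵢΔT Lᵢ = 16.8×10⁻⁶×99×625 + 10.1×10⁻⁶×99×725 + 22.3×10⁻⁶×99×800 = 3.531 mm.
The walls prevent any net length change, so an axial force P (same in every segment) develops. Compatibility: P · Σ Lᵢ/(AᵢEᵢ) = δ_free.
The series flexibility is Σ Lᵢ/(AᵢEᵢ) = 625/(2150×122×10³) + 725/(2275×26×10³) + 800/(300×69×10³) = 5.329×10⁻⁵ mm/N.
So P = 3.531 / 5.329×10⁻⁵ = 66.26 kN, tensile.

P ≈ 66.3 kN (tensile)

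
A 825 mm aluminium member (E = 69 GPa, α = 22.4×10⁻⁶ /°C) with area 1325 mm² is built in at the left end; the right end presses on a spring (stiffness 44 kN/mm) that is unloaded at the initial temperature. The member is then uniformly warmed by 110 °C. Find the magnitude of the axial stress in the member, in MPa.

σ ≈ 48.3 MPa (compressive)

Free thermal expansion: δ_free = αΔT L = 22.4×10⁻⁶ × 110 × 825 = 2.033 mm.
Let P be the compressive force at the spring. The member shortens elastically by PL/(AE) and the spring compresses by P/k; together these equal δ_free.
P [ L/(AE) + 1/k ] = δ_free → P [ 825/(1325×69×10³) + 1/(44×10³) ] = 2.033.
P = 2.033 / 3.175×10⁻⁵ = 64020 N.
σ = P/A = 64020/1325 = 48.32 MPa.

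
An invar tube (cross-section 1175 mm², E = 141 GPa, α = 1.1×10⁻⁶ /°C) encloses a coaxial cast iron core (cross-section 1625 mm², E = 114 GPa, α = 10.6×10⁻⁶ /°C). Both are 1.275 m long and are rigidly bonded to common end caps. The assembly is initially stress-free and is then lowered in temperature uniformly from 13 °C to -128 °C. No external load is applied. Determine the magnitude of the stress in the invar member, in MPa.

Equilibrium of a rigid end plate with no external load gives equal and opposite internal forces ±P in the two members. Since α_{cast iron} > α_{invar}, cooling drives the cast iron into tension and the invar into compression.
Compatibility of the two members (thermal + elastic change equal): (α₁ − α₂)ΔT = P·[1/(A₁E₁) + 1/(A₂E₂)].
|α₁ − α₂|·ΔT = 9.5×10⁻⁶ × 141 = 0.001339.
1/(A₁E₁) + 1/(A₂E₂) = 1/(1175×141×10³) + 1/(1625×114×10³) = 1.143×10⁻⁸ N⁻¹.
So P = 0.001339 / 1.143×10⁻⁸ = 117.2 kN.
σ_{invar} = P/A₁ = 117200/1175 = 99.7 MPa, compressive.

σ ≈ 99.7 MPa (compressive)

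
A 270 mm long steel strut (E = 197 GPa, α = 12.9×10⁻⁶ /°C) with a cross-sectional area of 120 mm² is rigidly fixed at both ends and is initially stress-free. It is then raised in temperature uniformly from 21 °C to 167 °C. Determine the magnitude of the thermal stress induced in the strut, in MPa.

The supports are rigid, so the total axial strain is zero. The restrained thermal strain is ε = αΔT = 12.9×10⁻⁶ × 146 = 1883.4×10⁻⁶.
The stress required to suppress this strain is σ = Eε = 197×10³ × 1883.4×10⁻⁶ = 371 MPa, compressive since the strut is trying to expand.

σ ≈ 371 MPa (compressive)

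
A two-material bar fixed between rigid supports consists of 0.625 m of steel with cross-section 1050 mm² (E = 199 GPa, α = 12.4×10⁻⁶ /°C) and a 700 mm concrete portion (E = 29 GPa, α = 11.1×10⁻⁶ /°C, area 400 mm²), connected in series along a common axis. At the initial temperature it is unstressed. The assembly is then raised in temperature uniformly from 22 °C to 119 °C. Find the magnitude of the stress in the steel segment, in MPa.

σ ≈ 22.6 MPa (compressive)

Free thermal expansion of the whole bar: Σ αᵢΔT Lᵢ = 12.4×10⁻⁶×97×625 + 11.1×10⁻⁶×97×700 = 1.505 mm.
The walls prevent any net length change, so an axial force P (same in every segment) develops. Compatibility: P · Σ Lᵢ/(AᵢEᵢ) = δ_free.
Σ Lᵢ/(AᵢEᵢ) = 625/(1050×199×10³) + 700/(400×29×10³) = 6.334×10⁻⁵ mm/N.
So P = 1.505 / 6.334×10⁻⁵ = 23.77 kN, compressive.
σ_{steel} = P / A = 23770 / 1050 = 22.64 MPa.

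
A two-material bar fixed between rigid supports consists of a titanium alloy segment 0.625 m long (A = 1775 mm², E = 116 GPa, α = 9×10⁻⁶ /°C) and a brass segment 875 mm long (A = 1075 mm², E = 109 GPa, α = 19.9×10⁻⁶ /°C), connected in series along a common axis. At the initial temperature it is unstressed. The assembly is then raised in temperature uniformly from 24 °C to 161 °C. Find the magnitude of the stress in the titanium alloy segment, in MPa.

Free thermal expansion of the whole bar: Σ αᵢΔT Lᵢ = 9×10⁻⁶×137×625 + 19.9×10⁻⁶×137×875 = 3.156 mm.
Since the ends are fixed, an axial force P builds up, equal in every segment, with P · Σ Lᵢ/(AᵢEᵢ) = δ_free.
The series flexibility is Σ Lᵢ/(AᵢEᵢ) = 625/(1775×116×10³) + 875/(1075×109×10³) = 1.05×10⁻⁵ mm/N.
P = 3.156 / 1.05×10⁻⁵ = 300500 N = 300.5 kN, compressive.
σ_{titanium alloy} = P / A = 300500 / 1775 = 169.3 MPa.

σ ≈ 169 MPa (compressive)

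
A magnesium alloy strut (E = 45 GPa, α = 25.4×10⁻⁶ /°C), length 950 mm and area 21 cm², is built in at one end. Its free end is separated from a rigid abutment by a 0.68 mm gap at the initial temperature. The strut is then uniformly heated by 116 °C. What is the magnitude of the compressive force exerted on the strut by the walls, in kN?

P ≈ 211 kN

Free thermal elongation = αΔT L = 25.4×10⁻⁶ × 116 × 950 = 2.799 mm.
After closing the 0.68 mm clearance, 2.799 − 0.68 = 2.119 mm of expansion remains to be suppressed by the wall.
So σ = E(δ_free − g)/L = 45×10³ × 2.119/950 = 100.4 MPa.
P = σA = 100.4 × 2100 = 210.8 kN.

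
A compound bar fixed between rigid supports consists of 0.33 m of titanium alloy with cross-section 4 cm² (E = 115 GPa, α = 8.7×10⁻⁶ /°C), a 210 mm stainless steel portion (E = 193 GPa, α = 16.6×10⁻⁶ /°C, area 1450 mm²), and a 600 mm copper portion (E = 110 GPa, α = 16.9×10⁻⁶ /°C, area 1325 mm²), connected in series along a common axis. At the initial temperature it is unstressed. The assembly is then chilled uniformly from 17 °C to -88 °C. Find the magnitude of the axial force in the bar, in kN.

If the supports were absent, the total length change would be Σ αᵢΔT Lᵢ = 8.7×10⁻⁶×105×330 + 16.6×10⁻⁶×105×210 + 16.9×10⁻⁶×105×600 = 1.732 mm.
The walls prevent any net length change, so an axial force P (same in every segment) develops. Compatibility: P · Σ Lᵢ/(AᵢEᵢ) = δ_free.
The series flexibility is Σ Lᵢ/(AᵢEᵢ) = 330/(400×115×10³) + 210/(1450×193×10³) + 600/(1325×110×10³) = 1.204×10⁻⁵ mm/N.
Hence P = δ_free / Σ(L/AE) = 1.732/1.204×10⁻⁵ = 143.9 kN (tensile).

P ≈ 144 kN (tensile)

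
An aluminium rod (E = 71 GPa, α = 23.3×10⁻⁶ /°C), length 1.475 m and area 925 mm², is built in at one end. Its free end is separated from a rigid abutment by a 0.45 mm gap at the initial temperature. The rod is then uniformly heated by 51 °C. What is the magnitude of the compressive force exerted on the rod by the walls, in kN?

P ≈ 58 kN

If the wall were absent the rod would grow by αΔT L = 23.3×10⁻⁶ × 51 × 1475 = 1.753 mm.
After closing the 0.45 mm clearance, 1.753 − 0.45 = 1.303 mm of expansion remains to be suppressed by the wall.
Compatibility: PL/(AE) = 1.303 mm, so σ = P/A = E × (1.303/1475) = 62.71 MPa.
P = σA = 62.71 × 925 = 58.01 kN.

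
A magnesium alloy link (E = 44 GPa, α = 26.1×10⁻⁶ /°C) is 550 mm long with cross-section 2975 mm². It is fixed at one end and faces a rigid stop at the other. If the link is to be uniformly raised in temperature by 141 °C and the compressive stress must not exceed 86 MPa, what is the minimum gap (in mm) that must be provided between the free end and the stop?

Free expansion if unrestrained: δ_free = αΔT L = 26.1×10⁻⁶ × 141 × 550 = 2.024 mm.
A stress of 86 MPa corresponds to the wall pushing the link back by σL/E = 86×550/(44×10³) = 1.075 mm.
So the gap has to take up the difference, g_min = δ_free − σL/E = 2.024 − 1.075 = 0.9491 mm.

g ≈ 0.949 mm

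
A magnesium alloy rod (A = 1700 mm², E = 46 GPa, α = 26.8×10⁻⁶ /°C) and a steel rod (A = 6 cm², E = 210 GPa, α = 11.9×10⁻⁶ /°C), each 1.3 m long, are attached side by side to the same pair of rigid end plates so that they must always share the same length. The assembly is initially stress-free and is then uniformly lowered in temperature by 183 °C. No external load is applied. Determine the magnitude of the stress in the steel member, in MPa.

Equilibrium of a rigid end plate with no external load gives equal and opposite internal forces ±P in the two members. Since α_{magnesium alloy} > α_{steel}, cooling drives the magnesium alloy into tension and the steel into compression.
Setting the final lengths equal and cancelling L: (α₁ − α₂)ΔT = P/(A₁E₁) + P/(A₂E₂).
|α₁ − α₂|·ΔT = 14.9×10⁻⁶ × 183 = 0.002727.
1/(A₁E₁) + 1/(A₂E₂) = 1/(1700×46×10³) + 1/(600×210×10³) = 2.072×10⁻⁸ N⁻¹.
So P = 0.002727 / 2.072×10⁻⁸ = 131.6 kN.
σ_{steel} = P/A₂ = 131600/600 = 219.3 MPa, compressive.

σ ≈ 219 MPa (compressive)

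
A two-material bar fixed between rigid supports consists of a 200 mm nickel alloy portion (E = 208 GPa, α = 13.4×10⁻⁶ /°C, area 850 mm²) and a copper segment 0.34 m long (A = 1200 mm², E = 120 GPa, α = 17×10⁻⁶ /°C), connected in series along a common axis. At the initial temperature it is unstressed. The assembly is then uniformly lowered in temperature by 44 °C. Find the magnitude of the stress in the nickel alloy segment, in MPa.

σ ≈ 125 MPa (tensile)

If the supports were absent, the total length change would be Σ αᵢΔT Lᵢ = 13.4×10⁻⁶×44×200 + 17×10⁻⁶×44×340 = 0.3722 mm.
Since the ends are fixed, an axial force P builds up, equal in every segment, with P · Σ Lᵢ/(AᵢEᵢ) = δ_free.
The series flexibility is Σ Lᵢ/(AᵢEᵢ) = 200/(850×208×10³) + 340/(1200×120×10³) = 3.492×10⁻⁶ mm/N.
Hence P = δ_free / Σ(L/AE) = 0.3722/3.492×10⁻⁶ = 106.6 kN (tensile).
σ_{nickel alloy} = P / A = 106600 / 850 = 125.4 MPa.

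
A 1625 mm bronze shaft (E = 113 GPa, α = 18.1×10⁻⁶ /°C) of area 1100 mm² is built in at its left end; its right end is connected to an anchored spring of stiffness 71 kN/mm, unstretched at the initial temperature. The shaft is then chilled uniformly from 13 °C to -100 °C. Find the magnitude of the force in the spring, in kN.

P ≈ 122 kN

The unrestrained thermal change is αΔT L = 18.1×10⁻⁶ × 113 × 1625 = 3.324 mm.
Let P be the tensile force in the spring. The shaft extends elastically by PL/(AE) and the spring stretches by P/k; together these equal δ_free.
So P = δ_free / [L/(AE) + 1/k] = 3.324 / [ 1625/(1100×113×10³) + 1/(71×10³) ].
P = 3.324 / 2.716×10⁻⁵ = 122400 N.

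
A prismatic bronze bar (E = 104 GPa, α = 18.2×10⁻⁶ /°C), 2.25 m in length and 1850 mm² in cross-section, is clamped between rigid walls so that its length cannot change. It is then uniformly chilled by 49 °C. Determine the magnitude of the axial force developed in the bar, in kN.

Full restraint means ε = 0, so the stress is σ = EαΔT = 104×10³ × 18.2×10⁻⁶ × 49 = 92.75 MPa.
Then P = σA = 92.75 × 1850 mm² = 171.6 kN, tensile.

P ≈ 172 kN (tensile)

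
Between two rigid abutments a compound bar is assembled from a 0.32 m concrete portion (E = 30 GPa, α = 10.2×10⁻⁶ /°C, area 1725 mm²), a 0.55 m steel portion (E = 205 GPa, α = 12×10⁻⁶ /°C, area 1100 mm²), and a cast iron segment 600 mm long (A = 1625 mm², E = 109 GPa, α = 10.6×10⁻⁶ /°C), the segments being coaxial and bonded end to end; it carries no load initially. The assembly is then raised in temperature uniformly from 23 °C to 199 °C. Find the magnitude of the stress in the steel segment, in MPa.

With the walls removed the bar would change length by δ_free = Σ αᵢΔT Lᵢ = 10.2×10⁻⁶×176×320 + 12×10⁻⁶×176×550 + 10.6×10⁻⁶×176×600 = 2.855 mm.
Since the ends are fixed, an axial force P builds up, equal in every segment, with P · Σ Lᵢ/(AᵢEᵢ) = δ_free.
The series flexibility is Σ Lᵢ/(AᵢEᵢ) = 320/(1725×30×10³) + 550/(1100×205×10³) + 600/(1625×109×10³) = 1.201×10⁻⁵ mm/N.
Hence P = δ_free / Σ(L/AE) = 2.855/1.201×10⁻⁵ = 237.8 kN (compressive).
σ_{steel} = P / A = 237800 / 1100 = 216.1 MPa.

σ ≈ 216 MPa (compressive)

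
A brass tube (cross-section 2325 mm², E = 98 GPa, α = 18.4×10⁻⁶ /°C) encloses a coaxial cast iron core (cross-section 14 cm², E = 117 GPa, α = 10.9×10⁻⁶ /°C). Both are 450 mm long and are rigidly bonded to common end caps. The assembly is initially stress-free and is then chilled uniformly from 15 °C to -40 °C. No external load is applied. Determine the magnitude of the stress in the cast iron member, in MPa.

σ ≈ 28.1 MPa (compressive)

Both members must finish at the same length. With the larger α, the brass tends to over-contract; the plates restrain it, putting the brass in tension and the cast iron in compression. With no external load the two internal forces are equal and opposite, magnitude P.
Compatibility of the two members (thermal + elastic change equal): (α₁ − α₂)ΔT = P·[1/(A₁E₁) + 1/(A₂E₂)].
|α₁ − α₂|·ΔT = 7.5×10⁻⁶ × 55 = 0.0004125.
1/(A₁E₁) + 1/(A₂E₂) = 1/(2325×98×10³) + 1/(1400×117×10³) = 1.049×10⁻⁸ N⁻¹.
So P = 0.0004125 / 1.049×10⁻⁸ = 39.31 kN.
σ_{cast iron} = P/A₂ = 39310/1400 = 28.08 MPa, compressive.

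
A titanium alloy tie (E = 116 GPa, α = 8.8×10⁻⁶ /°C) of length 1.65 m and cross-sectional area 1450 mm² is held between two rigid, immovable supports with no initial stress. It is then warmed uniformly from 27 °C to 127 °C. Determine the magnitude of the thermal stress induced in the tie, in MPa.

Because both ends are immovable the net strain is zero, and the suppressed thermal strain is αΔT = 8.8×10⁻⁶ × 100 = 880×10⁻⁶.
σ = EαΔT = 116×10³ × 8.8×10⁻⁶ × 100 = 102.1 MPa (compressive; the tie is trying to expand).

σ ≈ 102 MPa (compressive)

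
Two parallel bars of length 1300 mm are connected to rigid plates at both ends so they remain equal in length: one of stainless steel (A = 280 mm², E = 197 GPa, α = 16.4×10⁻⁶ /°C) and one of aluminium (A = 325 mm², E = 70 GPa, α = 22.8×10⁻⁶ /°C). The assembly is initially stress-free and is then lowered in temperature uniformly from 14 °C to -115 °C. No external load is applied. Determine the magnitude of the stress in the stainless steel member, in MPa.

σ ≈ 47.5 MPa (compressive)

The aluminium has the larger α, so on cooling it would change length more than the stainless steel if both were free. The rigid plates force a common final length, so the aluminium is put into tension and the stainless steel into compression, with equal and opposite forces P (no external load).
Compatibility of the two members (thermal + elastic change equal): (α₁ − α₂)ΔT = P·[1/(A₁E₁) + 1/(A₂E₂)].
|α₁ − α₂|·ΔT = 6.4×10⁻⁶ × 129 = 0.0008256.
1/(A₁E₁) + 1/(A₂E₂) = 1/(280×197×10³) + 1/(325×70×10³) = 6.209×10⁻⁸ N⁻¹.
So P = 0.0008256 / 6.209×10⁻⁸ = 13.3 kN.
σ_{stainless steel} = P/A₁ = 13300/280 = 47.49 MPa, compressive.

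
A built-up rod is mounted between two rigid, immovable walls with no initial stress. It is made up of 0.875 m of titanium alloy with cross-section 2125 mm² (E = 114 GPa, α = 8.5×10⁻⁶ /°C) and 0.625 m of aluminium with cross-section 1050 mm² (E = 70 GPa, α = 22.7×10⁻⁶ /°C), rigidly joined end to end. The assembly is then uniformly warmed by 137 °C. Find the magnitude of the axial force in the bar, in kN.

P ≈ 245 kN (compressive)

With the walls removed the bar would change length by δ_free = Σ αᵢΔT Lᵢ = 8.5×10⁻⁶×137×875 + 22.7×10⁻⁶×137×625 = 2.963 mm.
Since the ends are fixed, an axial force P builds up, equal in every segment, with P · Σ Lᵢ/(AᵢEᵢ) = δ_free.
Σ Lᵢ/(AᵢEᵢ) = 875/(2125×114×10³) + 625/(1050×70×10³) = 1.212×10⁻⁵ mm/N.
Hence P = δ_free / Σ(L/AE) = 2.963/1.212×10⁻⁵ = 244.5 kN (compressive).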